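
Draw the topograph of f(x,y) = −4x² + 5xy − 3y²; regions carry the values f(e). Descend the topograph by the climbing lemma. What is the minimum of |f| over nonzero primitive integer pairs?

translate: b→3 (≡-5 mod 8), so (4,-5,3)→(4,3,2)
flip: (4,3,2)→(2,-3,4)
translate: b→1 (≡-3 mod 4), so (2,-3,4)→(2,1,3)
reduced (well bottom): (2,1,3) with a≤c, −a<b≤a
well minimum |f| = |-2| = 2 (negative-definite)

2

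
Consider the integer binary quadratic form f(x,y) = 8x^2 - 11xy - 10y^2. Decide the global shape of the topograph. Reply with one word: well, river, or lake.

D = b²−4ac = (-11)² − 4·8·(-10) = 441
D = 21² is a perfect square ⇒ form factors over ℤ ⇒ lakes

lake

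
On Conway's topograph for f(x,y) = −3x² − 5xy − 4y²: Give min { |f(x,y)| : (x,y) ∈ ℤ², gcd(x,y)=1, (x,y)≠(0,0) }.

translate: b→-1 (≡5 mod 6), so (3,5,4)→(3,-1,2)
flip: (3,-1,2)→(2,1,3)
reduced (well bottom): (2,1,3) with a≤c, −a<b≤a
well minimum |f| = |-2| = 2 (negative-definite)

2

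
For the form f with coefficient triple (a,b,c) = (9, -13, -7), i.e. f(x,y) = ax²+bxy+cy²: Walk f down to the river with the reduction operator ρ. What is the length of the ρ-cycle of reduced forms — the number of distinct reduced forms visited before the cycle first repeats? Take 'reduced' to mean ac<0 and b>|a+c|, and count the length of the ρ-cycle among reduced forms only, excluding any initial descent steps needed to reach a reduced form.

D = 421, ⌊√D⌋ = 20
descent: ρ → (-7,13,9)  [lands on river]
river: ρ → (9,5,-11)
river: ρ → (-11,17,3)
river: ρ → (3,19,-5)
river: ρ → (-5,11,15)
river: ρ → (15,19,-1)
river: ρ → (-1,19,15)
river: ρ → (15,11,-5)
river: ρ → (-5,19,3)
river: ρ → (3,17,-11)
river: ρ → (-11,5,9)
river: ρ → (9,13,-7)
river: ρ → (-7,15,7)
river: ρ → (7,13,-9)
river: ρ → (-9,5,11)
river: ρ → (11,17,-3)
river: ρ → (-3,19,5)
river: ρ → (5,11,-15)
river: ρ → (-15,19,1)
river: ρ → (1,19,-15)
river: ρ → (-15,11,5)
river: ρ → (5,19,-3)
river: ρ → (-3,17,11)
river: ρ → (11,5,-9)
river: ρ → (-9,13,7)
river: ρ → (7,15,-7)
ρ-cycle length = 26 (tail of 1 descent step not counted)

26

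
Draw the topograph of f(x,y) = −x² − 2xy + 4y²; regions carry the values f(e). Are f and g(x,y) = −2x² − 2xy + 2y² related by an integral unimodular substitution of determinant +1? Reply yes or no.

D₁ = 20, D₂ = 20
river cycle of f (length 2): (-1, 4, 1), (1, 4, -1)
river cycle of g (length 2): (2, 2, -2), (-2, 2, 2)
cycles differ ⇒ inequivalent

no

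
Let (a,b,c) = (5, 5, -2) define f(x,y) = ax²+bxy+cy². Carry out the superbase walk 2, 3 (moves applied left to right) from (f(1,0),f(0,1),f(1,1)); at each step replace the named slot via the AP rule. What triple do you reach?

start (5,-2,8) = (f(1,0),f(0,1),f(1,1))
replace slot 2: 2·(5+8) − (-2) = 28 → (5,28,8)
replace slot 3: 2·(5+28) − 8 = 58 → (5,28,58)

5,28,58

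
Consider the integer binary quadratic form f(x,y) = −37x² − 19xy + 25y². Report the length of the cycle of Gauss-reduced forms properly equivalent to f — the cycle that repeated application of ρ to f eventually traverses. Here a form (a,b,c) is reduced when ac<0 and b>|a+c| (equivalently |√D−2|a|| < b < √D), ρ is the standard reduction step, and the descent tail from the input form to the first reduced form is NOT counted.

D = 4061, ⌊√D⌋ = 63
descent: ρ → (25,19,-37)  [lands on river]
river: ρ → (-37,55,7)
river: ρ → (7,57,-29)
river: ρ → (-29,59,5)
river: ρ → (5,61,-17)
river: ρ → (-17,41,35)
river: ρ → (35,29,-23)
river: ρ → (-23,63,1)
river: ρ → (1,63,-23)
river: ρ → (-23,29,35)
river: ρ → (35,41,-17)
river: ρ → (-17,61,5)
river: ρ → (5,59,-29)
river: ρ → (-29,57,7)
river: ρ → (7,55,-37)
river: ρ → (-37,19,25)
river: ρ → (25,31,-31)
river: ρ → (-31,31,25)
ρ-cycle length = 18 (tail of 1 descent step not counted)

18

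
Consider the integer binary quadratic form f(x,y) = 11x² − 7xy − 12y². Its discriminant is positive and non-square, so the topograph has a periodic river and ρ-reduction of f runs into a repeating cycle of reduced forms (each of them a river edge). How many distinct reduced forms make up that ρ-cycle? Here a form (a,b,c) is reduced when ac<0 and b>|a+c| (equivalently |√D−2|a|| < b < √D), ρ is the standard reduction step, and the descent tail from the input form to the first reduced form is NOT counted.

D = 577, ⌊√D⌋ = 24
descent: ρ → (-12,7,11)  [lands on river]
river: ρ → (11,15,-8)
river: ρ → (-8,17,9)
river: ρ → (9,19,-6)
river: ρ → (-6,17,12)
river: ρ → (12,7,-11)
river: ρ → (-11,15,8)
river: ρ → (8,17,-9)
river: ρ → (-9,19,6)
river: ρ → (6,17,-12)
ρ-cycle length = 10 (tail of 1 descent step not counted)

10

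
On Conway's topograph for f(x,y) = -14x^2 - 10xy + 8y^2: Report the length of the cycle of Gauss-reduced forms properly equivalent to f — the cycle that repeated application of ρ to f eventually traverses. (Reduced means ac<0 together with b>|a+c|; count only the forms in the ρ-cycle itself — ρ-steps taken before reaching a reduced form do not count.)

D = 548, ⌊√D⌋ = 23
descent: ρ → (8,10,-14)  [lands on river]
river: ρ → (-14,18,4)
river: ρ → (4,22,-4)
river: ρ → (-4,18,14)
river: ρ → (14,10,-8)
river: ρ → (-8,22,2)
river: ρ → (2,22,-8)
river: ρ → (-8,10,14)
river: ρ → (14,18,-4)
river: ρ → (-4,22,4)
river: ρ → (4,18,-14)
river: ρ → (-14,10,8)
river: ρ → (8,22,-2)
river: ρ → (-2,22,8)
ρ-cycle length = 14 (tail of 1 descent step not counted)

14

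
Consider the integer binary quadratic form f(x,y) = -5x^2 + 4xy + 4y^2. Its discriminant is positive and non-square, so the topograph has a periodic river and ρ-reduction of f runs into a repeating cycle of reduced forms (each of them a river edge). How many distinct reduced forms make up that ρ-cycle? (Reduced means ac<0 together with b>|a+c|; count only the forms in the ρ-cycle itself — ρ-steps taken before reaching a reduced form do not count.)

D = 96, ⌊√D⌋ = 9
river: ρ → (4,4,-5)
river: ρ → (-5,6,3)
river: ρ → (3,6,-5)
river: ρ → (-5,4,4)
ρ-cycle length = 4 (tail of 0 descent steps not counted)

4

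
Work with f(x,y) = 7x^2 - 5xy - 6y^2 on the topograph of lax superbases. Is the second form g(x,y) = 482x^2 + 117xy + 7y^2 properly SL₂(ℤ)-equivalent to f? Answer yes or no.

D₁ = 193, D₂ = 193
river cycle of f (length 30): (-6, 5, 7), (7, 9, -4), (-4, 7, 9), (9, 11, -2), (-2, 13, 3), (3, 11, -6), (-6, 13, 1), (1, 13, -6), (-6, 11, 3), (3, 13, -2), … (20 more)
river cycle of g (length 30): (7, 9, -4), (-4, 7, 9), (9, 11, -2), (-2, 13, 3), (3, 11, -6), (-6, 13, 1), (1, 13, -6), (-6, 11, 3), (3, 13, -2), (-2, 11, 9), … (20 more)
cycles coincide ⇒ equivalent

yes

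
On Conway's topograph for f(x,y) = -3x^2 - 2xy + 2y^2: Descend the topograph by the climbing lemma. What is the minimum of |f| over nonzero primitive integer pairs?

descent: ρ → (2,2,-3)  [lands on river]
river: ρ → (-3,4,1)
river: ρ → (1,4,-3)
river: ρ → (-3,2,2)
closes: descent 1, river 4
min |a| on river = 1

1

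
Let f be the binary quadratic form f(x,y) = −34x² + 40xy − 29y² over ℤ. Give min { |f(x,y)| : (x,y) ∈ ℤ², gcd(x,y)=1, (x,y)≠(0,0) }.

translate: b→28 (≡-40 mod 68), so (34,-40,29)→(34,28,23)
flip: (34,28,23)→(23,-28,34)
translate: b→18 (≡-28 mod 46), so (23,-28,34)→(23,18,29)
reduced (well bottom): (23,18,29) with a≤c, −a<b≤a
well minimum |f| = |-23| = 23 (negative-definite)

23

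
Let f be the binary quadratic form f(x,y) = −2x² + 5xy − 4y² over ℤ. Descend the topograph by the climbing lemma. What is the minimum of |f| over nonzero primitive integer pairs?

translate: b→-1 (≡-5 mod 4), so (2,-5,4)→(2,-1,1)
flip: (2,-1,1)→(1,1,2)
reduced (well bottom): (1,1,2) with a≤c, −a<b≤a
well minimum |f| = |-1| = 1 (negative-definite)

1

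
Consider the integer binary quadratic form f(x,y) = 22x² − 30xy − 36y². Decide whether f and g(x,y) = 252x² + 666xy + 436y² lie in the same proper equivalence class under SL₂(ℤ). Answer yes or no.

D₁ = 4068, D₂ = 4068
river cycle of f (length 28): (-36, 30, 22), (22, 58, -8), (-8, 54, 36), (36, 18, -26), (-26, 34, 28), (28, 22, -32), (-32, 42, 18), (18, 30, -44), (-44, 58, 4), (4, 62, -14), … (18 more)
river cycle of g (length 28): (22, 58, -8), (-8, 54, 36), (36, 18, -26), (-26, 34, 28), (28, 22, -32), (-32, 42, 18), (18, 30, -44), (-44, 58, 4), (4, 62, -14), (-14, 50, 28), … (18 more)
cycles coincide ⇒ equivalent

yes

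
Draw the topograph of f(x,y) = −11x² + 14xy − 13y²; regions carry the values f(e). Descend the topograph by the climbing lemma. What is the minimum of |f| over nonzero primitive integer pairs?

translate: b→8 (≡-14 mod 22), so (11,-14,13)→(11,8,10)
flip: (11,8,10)→(10,-8,11)
reduced (well bottom): (10,-8,11) with a≤c, −a<b≤a
well minimum |f| = |-10| = 10 (negative-definite)

10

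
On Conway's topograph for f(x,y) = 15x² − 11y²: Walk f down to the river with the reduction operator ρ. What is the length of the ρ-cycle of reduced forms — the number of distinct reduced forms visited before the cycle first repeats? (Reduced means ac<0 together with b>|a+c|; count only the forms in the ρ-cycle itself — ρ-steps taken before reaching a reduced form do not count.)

D = 660, ⌊√D⌋ = 25
descent: ρ → (-11,22,4)  [lands on river]
river: ρ → (4,18,-21)
river: ρ → (-21,24,1)
river: ρ → (1,24,-21)
river: ρ → (-21,18,4)
river: ρ → (4,22,-11)
ρ-cycle length = 6 (tail of 1 descent step not counted)

6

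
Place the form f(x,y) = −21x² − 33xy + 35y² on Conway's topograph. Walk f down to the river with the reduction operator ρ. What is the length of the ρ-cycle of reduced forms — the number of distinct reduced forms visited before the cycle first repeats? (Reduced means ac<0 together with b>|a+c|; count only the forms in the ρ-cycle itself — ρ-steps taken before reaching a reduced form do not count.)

D = 4029, ⌊√D⌋ = 63
descent: ρ → (35,33,-21)  [lands on river]
river: ρ → (-21,51,17)
river: ρ → (17,51,-21)
river: ρ → (-21,33,35)
river: ρ → (35,37,-19)
river: ρ → (-19,39,33)
river: ρ → (33,27,-25)
river: ρ → (-25,23,35)
river: ρ → (35,47,-13)
river: ρ → (-13,57,15)
river: ρ → (15,63,-1)
river: ρ → (-1,63,15)
river: ρ → (15,57,-13)
river: ρ → (-13,47,35)
river: ρ → (35,23,-25)
river: ρ → (-25,27,33)
river: ρ → (33,39,-19)
river: ρ → (-19,37,35)
ρ-cycle length = 18 (tail of 1 descent step not counted)

18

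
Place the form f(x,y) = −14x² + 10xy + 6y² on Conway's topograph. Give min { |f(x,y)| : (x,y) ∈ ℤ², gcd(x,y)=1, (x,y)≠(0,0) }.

river: ρ → (6,14,-10)
river: ρ → (-10,6,10)
river: ρ → (10,14,-6)
river: ρ → (-6,10,14)
river: ρ → (14,18,-2)
river: ρ → (-2,18,14)
river: ρ → (14,10,-6)
river: ρ → (-6,14,10)
river: ρ → (10,6,-10)
river: ρ → (-10,14,6)
river: ρ → (6,10,-14)
river: ρ → (-14,18,2)
river: ρ → (2,18,-14)
river: ρ → (-14,10,6)
closes: descent 0, river 14
min |a| on river = 2

2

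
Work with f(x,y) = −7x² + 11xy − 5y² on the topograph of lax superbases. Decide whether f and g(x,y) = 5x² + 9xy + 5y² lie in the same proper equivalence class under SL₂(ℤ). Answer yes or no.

D₁ = -19, D₂ = -19
f is negative-definite; reduce −f:
−f: translate: b→3 (≡-11 mod 14), so (7,-11,5)→(7,3,1)
−f: flip: (7,3,1)→(1,-3,7)
−f: translate: b→1 (≡-3 mod 2), so (1,-3,7)→(1,1,5)
−f: reduced (well bottom): (1,1,5) with a≤c, −a<b≤a
flip sign back: reduced form of f is (-1,-1,-5)
g: translate: b→-1 (≡9 mod 10), so (5,9,5)→(5,-1,1)
g: flip: (5,-1,1)→(1,1,5)
g: reduced (well bottom): (1,1,5) with a≤c, −a<b≤a
reduced forms (-1, -1, -5) vs (1, 1, 5) ⇒ inequivalent

no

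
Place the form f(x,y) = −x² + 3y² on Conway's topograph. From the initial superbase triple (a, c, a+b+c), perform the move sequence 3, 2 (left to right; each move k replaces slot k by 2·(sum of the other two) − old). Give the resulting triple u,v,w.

start (-1,3,2) = (f(1,0),f(0,1),f(1,1))
replace slot 3: 2·((-1)+3) − 2 = 2 → (-1,3,2)
replace slot 2: 2·((-1)+2) − 3 = -1 → (-1,-1,2)

-1,-1,2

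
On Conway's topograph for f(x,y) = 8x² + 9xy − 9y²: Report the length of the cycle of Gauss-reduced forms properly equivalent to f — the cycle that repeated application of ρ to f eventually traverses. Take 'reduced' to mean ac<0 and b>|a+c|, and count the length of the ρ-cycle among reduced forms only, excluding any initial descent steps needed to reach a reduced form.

D = 369, ⌊√D⌋ = 19
river: ρ → (-9,9,8)
river: ρ → (8,7,-10)
river: ρ → (-10,13,5)
river: ρ → (5,17,-4)
river: ρ → (-4,15,9)
river: ρ → (9,3,-10)
river: ρ → (-10,17,2)
river: ρ → (2,19,-1)
river: ρ → (-1,19,2)
river: ρ → (2,17,-10)
river: ρ → (-10,3,9)
river: ρ → (9,15,-4)
river: ρ → (-4,17,5)
river: ρ → (5,13,-10)
river: ρ → (-10,7,8)
river: ρ → (8,9,-9)
ρ-cycle length = 16 (tail of 0 descent steps not counted)

16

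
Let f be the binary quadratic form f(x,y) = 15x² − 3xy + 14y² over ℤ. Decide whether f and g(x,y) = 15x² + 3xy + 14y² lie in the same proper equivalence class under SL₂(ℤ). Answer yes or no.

D₁ = -831, D₂ = -831
f: flip: (15,-3,14)→(14,3,15)
f: reduced (well bottom): (14,3,15) with a≤c, −a<b≤a
g: flip: (15,3,14)→(14,-3,15)
g: reduced (well bottom): (14,-3,15) with a≤c, −a<b≤a
reduced forms (14, 3, 15) vs (14, -3, 15) ⇒ inequivalent

no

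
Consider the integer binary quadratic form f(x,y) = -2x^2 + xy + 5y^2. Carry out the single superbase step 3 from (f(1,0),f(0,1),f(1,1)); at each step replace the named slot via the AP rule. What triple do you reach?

start (-2,5,4) = (f(1,0),f(0,1),f(1,1))
replace slot 3: 2·((-2)+5) − 4 = 2 → (-2,5,2)

-2,5,2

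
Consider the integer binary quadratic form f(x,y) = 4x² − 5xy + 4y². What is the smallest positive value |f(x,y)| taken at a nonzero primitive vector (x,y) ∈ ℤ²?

translate: b→3 (≡-5 mod 8), so (4,-5,4)→(4,3,3)
flip: (4,3,3)→(3,-3,4)
translate: b→3 (≡-3 mod 6), so (3,-3,4)→(3,3,4)
reduced (well bottom): (3,3,4) with a≤c, −a<b≤a
well minimum = a = 3

3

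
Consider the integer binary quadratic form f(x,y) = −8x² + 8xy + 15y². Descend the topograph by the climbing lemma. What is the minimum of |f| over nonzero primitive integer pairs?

river: ρ → (15,22,-1)
river: ρ → (-1,22,15)
river: ρ → (15,8,-8)
river: ρ → (-8,8,15)
closes: descent 0, river 4
min |a| on river = 1

1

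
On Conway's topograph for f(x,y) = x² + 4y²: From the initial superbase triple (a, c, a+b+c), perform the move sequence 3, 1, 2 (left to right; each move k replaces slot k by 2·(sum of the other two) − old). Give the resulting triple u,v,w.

start (1,4,5) = (f(1,0),f(0,1),f(1,1))
replace slot 3: 2·(1+4) − 5 = 5 → (1,4,5)
replace slot 1: 2·(4+5) − 1 = 17 → (17,4,5)
replace slot 2: 2·(17+5) − 4 = 40 → (17,40,5)

17,40,5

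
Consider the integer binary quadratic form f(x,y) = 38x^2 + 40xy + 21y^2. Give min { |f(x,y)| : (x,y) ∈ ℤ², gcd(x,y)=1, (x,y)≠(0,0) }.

translate: b→-36 (≡40 mod 76), so (38,40,21)→(38,-36,19)
flip: (38,-36,19)→(19,36,38)
translate: b→-2 (≡36 mod 38), so (19,36,38)→(19,-2,21)
reduced (well bottom): (19,-2,21) with a≤c, −a<b≤a
well minimum = a = 19

19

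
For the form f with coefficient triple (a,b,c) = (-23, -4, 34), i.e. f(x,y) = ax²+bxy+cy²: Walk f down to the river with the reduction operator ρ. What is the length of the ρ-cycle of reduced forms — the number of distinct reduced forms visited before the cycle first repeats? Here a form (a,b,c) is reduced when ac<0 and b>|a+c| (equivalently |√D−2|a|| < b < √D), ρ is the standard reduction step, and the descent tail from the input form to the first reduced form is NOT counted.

D = 3144, ⌊√D⌋ = 56
descent: ρ → (34,4,-23)
descent: ρ → (-23,42,15)  [lands on river]
river: ρ → (15,48,-14)
river: ρ → (-14,36,33)
river: ρ → (33,30,-17)
river: ρ → (-17,38,25)
river: ρ → (25,12,-30)
river: ρ → (-30,48,7)
river: ρ → (7,50,-23)
ρ-cycle length = 8 (tail of 2 descent steps not counted)

8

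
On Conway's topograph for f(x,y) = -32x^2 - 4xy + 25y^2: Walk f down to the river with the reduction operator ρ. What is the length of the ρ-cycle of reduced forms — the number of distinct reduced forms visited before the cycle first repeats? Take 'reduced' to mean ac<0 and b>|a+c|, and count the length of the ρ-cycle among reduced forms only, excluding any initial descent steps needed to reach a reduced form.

D = 3216, ⌊√D⌋ = 56
descent: ρ → (25,54,-3)  [lands on river]
river: ρ → (-3,54,25)
river: ρ → (25,46,-11)
river: ρ → (-11,42,33)
river: ρ → (33,24,-20)
river: ρ → (-20,56,1)
river: ρ → (1,56,-20)
river: ρ → (-20,24,33)
river: ρ → (33,42,-11)
river: ρ → (-11,46,25)
ρ-cycle length = 10 (tail of 1 descent step not counted)

10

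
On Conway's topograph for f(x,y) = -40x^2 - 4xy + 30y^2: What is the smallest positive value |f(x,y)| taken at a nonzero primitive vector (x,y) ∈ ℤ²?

descent: ρ → (30,64,-6)  [lands on river]
river: ρ → (-6,68,8)
river: ρ → (8,60,-38)
river: ρ → (-38,16,30)
river: ρ → (30,44,-24)
river: ρ → (-24,52,22)
river: ρ → (22,36,-40)
river: ρ → (-40,44,18)
river: ρ → (18,64,-10)
river: ρ → (-10,56,42)
river: ρ → (42,28,-24)
river: ρ → (-24,68,2)
river: ρ → (2,68,-24)
river: ρ → (-24,28,42)
river: ρ → (42,56,-10)
river: ρ → (-10,64,18)
river: ρ → (18,44,-40)
river: ρ → (-40,36,22)
river: ρ → (22,52,-24)
river: ρ → (-24,44,30)
river: ρ → (30,16,-38)
river: ρ → (-38,60,8)
river: ρ → (8,68,-6)
river: ρ → (-6,64,30)
river: ρ → (30,56,-14)
river: ρ → (-14,56,30)
closes: descent 1, river 26
min |a| on river = 2

2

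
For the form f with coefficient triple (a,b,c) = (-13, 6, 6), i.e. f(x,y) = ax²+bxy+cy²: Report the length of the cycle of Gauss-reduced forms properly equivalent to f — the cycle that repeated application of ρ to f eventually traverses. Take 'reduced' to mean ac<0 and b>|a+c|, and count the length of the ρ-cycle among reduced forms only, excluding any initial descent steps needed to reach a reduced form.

D = 348, ⌊√D⌋ = 18
descent: ρ → (6,18,-1)  [lands on river]
river: ρ → (-1,18,6)
ρ-cycle length = 2 (tail of 1 descent step not counted)

2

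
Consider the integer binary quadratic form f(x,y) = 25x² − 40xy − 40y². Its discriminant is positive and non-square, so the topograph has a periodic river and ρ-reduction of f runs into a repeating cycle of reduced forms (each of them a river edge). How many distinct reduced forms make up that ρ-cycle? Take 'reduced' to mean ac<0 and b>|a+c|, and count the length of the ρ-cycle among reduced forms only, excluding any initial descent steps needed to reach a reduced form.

D = 5600, ⌊√D⌋ = 74
descent: ρ → (-40,40,25)  [lands on river]
river: ρ → (25,60,-20)
river: ρ → (-20,60,25)
river: ρ → (25,40,-40)
ρ-cycle length = 4 (tail of 1 descent step not counted)

4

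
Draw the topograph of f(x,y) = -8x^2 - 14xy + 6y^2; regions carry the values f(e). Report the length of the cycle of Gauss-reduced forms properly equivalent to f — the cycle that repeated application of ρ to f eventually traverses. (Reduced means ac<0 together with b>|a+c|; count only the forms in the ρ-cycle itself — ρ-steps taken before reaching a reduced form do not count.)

D = 388, ⌊√D⌋ = 19
descent: ρ → (6,14,-8)  [lands on river]
river: ρ → (-8,18,2)
river: ρ → (2,18,-8)
river: ρ → (-8,14,6)
river: ρ → (6,10,-12)
river: ρ → (-12,14,4)
river: ρ → (4,18,-4)
river: ρ → (-4,14,12)
river: ρ → (12,10,-6)
river: ρ → (-6,14,8)
river: ρ → (8,18,-2)
river: ρ → (-2,18,8)
river: ρ → (8,14,-6)
river: ρ → (-6,10,12)
river: ρ → (12,14,-4)
river: ρ → (-4,18,4)
river: ρ → (4,14,-12)
river: ρ → (-12,10,6)
ρ-cycle length = 18 (tail of 1 descent step not counted)

18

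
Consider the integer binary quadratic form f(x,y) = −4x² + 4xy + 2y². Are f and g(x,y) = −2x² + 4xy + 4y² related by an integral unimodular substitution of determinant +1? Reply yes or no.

D₁ = 48, D₂ = 48
river cycle of f (length 2): (2, 4, -4), (-4, 4, 2)
river cycle of g (length 2): (4, 4, -2), (-2, 4, 4)
cycles differ ⇒ inequivalent

no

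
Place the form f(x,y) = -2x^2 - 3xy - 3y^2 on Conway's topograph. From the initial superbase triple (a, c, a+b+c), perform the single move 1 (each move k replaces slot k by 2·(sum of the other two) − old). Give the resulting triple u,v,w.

start (-2,-3,-8) = (f(1,0),f(0,1),f(1,1))
replace slot 1: 2·((-3)+(-8)) − (-2) = -20 → (-20,-3,-8)

-20,-3,-8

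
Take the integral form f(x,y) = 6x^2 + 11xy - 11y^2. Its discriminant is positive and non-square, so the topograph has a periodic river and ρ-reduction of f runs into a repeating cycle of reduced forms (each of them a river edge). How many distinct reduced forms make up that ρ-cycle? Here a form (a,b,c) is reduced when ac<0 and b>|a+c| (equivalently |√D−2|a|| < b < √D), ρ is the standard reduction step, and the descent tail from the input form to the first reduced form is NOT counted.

D = 385, ⌊√D⌋ = 19
river: ρ → (-11,11,6)
river: ρ → (6,13,-9)
river: ρ → (-9,5,10)
river: ρ → (10,15,-4)
river: ρ → (-4,17,6)
river: ρ → (6,19,-1)
river: ρ → (-1,19,6)
river: ρ → (6,17,-4)
river: ρ → (-4,15,10)
river: ρ → (10,5,-9)
river: ρ → (-9,13,6)
river: ρ → (6,11,-11)
ρ-cycle length = 12 (tail of 0 descent steps not counted)

12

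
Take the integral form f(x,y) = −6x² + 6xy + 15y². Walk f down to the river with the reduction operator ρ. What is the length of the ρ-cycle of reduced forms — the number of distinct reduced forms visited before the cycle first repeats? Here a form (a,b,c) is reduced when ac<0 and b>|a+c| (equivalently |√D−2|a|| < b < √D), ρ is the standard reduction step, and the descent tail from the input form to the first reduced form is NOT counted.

D = 396, ⌊√D⌋ = 19
descent: ρ → (15,-6,-6)
descent: ρ → (-6,18,3)  [lands on river]
river: ρ → (3,18,-6)
ρ-cycle length = 2 (tail of 2 descent steps not counted)

2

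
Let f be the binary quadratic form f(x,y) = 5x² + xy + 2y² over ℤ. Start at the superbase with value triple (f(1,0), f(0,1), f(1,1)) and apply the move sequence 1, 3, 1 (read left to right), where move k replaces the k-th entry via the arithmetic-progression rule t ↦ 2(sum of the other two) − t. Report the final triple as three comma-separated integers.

start (5,2,8) = (f(1,0),f(0,1),f(1,1))
replace slot 1: 2·(2+8) − 5 = 15 → (15,2,8)
replace slot 3: 2·(15+2) − 8 = 26 → (15,2,26)
replace slot 1: 2·(2+26) − 15 = 41 → (41,2,26)

41,2,26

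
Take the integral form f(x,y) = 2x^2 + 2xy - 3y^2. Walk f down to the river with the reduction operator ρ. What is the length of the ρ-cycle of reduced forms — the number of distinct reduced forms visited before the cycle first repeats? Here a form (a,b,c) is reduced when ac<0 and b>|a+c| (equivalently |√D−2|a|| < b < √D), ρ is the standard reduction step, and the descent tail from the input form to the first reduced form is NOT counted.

D = 28, ⌊√D⌋ = 5
river: ρ → (-3,4,1)
river: ρ → (1,4,-3)
river: ρ → (-3,2,2)
river: ρ → (2,2,-3)
ρ-cycle length = 4 (tail of 0 descent steps not counted)

4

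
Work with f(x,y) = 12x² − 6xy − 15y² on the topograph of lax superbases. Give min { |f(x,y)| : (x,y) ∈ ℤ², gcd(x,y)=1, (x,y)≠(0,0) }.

descent: ρ → (-15,6,12)  [lands on river]
river: ρ → (12,18,-9)
river: ρ → (-9,18,12)
river: ρ → (12,6,-15)
river: ρ → (-15,24,3)
river: ρ → (3,24,-15)
closes: descent 1, river 6
min |a| on river = 3

3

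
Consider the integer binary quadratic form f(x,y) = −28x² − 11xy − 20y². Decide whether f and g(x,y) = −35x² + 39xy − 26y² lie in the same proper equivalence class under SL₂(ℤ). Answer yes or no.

D₁ = -2119, D₂ = -2119
f is negative-definite; reduce −f:
−f: flip: (28,11,20)→(20,-11,28)
−f: reduced (well bottom): (20,-11,28) with a≤c, −a<b≤a
flip sign back: reduced form of f is (-20,11,-28)
g is negative-definite; reduce −g:
−g: translate: b→31 (≡-39 mod 70), so (35,-39,26)→(35,31,22)
−g: flip: (35,31,22)→(22,-31,35)
−g: translate: b→13 (≡-31 mod 44), so (22,-31,35)→(22,13,26)
−g: reduced (well bottom): (22,13,26) with a≤c, −a<b≤a
flip sign back: reduced form of g is (-22,-13,-26)
reduced forms (-20, 11, -28) vs (-22, -13, -26) ⇒ inequivalent

no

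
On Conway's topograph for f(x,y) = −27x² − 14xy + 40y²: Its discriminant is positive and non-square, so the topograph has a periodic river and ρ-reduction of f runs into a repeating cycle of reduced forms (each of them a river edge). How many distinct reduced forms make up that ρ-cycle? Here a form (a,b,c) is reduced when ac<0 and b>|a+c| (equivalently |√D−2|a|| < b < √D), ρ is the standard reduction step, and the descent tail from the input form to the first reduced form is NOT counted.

D = 4516, ⌊√D⌋ = 67
descent: ρ → (40,14,-27)  [lands on river]
river: ρ → (-27,40,27)
river: ρ → (27,14,-40)
river: ρ → (-40,66,1)
river: ρ → (1,66,-40)
river: ρ → (-40,14,27)
river: ρ → (27,40,-27)
river: ρ → (-27,14,40)
river: ρ → (40,66,-1)
river: ρ → (-1,66,40)
ρ-cycle length = 10 (tail of 1 descent step not counted)

10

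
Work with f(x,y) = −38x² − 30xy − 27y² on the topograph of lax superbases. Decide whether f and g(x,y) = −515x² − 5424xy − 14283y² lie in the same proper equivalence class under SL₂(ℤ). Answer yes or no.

D₁ = -3204, D₂ = -3204
f is negative-definite; reduce −f:
−f: flip: (38,30,27)→(27,-30,38)
−f: translate: b→24 (≡-30 mod 54), so (27,-30,38)→(27,24,35)
−f: reduced (well bottom): (27,24,35) with a≤c, −a<b≤a
flip sign back: reduced form of f is (-27,-24,-35)
g is negative-definite; reduce −g:
−g: translate: b→274 (≡5424 mod 1030), so (515,5424,14283)→(515,274,38)
−g: flip: (515,274,38)→(38,-274,515)
−g: translate: b→30 (≡-274 mod 76), so (38,-274,515)→(38,30,27)
−g: flip: (38,30,27)→(27,-30,38)
−g: translate: b→24 (≡-30 mod 54), so (27,-30,38)→(27,24,35)
−g: reduced (well bottom): (27,24,35) with a≤c, −a<b≤a
flip sign back: reduced form of g is (-27,-24,-35)
reduced forms (-27, -24, -35) vs (-27, -24, -35) ⇒ equivalent

yes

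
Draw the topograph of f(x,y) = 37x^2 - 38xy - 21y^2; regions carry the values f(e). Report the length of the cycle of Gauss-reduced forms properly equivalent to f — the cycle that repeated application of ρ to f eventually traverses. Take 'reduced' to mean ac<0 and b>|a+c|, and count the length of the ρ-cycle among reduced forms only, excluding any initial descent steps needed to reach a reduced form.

D = 4552, ⌊√D⌋ = 67
descent: ρ → (-21,38,37)  [lands on river]
river: ρ → (37,36,-22)
river: ρ → (-22,52,21)
river: ρ → (21,32,-42)
river: ρ → (-42,52,11)
river: ρ → (11,58,-27)
river: ρ → (-27,50,19)
river: ρ → (19,64,-6)
river: ρ → (-6,56,59)
river: ρ → (59,62,-3)
river: ρ → (-3,64,38)
river: ρ → (38,12,-29)
river: ρ → (-29,46,21)
river: ρ → (21,38,-37)
river: ρ → (-37,36,22)
river: ρ → (22,52,-21)
river: ρ → (-21,32,42)
river: ρ → (42,52,-11)
river: ρ → (-11,58,27)
river: ρ → (27,50,-19)
river: ρ → (-19,64,6)
river: ρ → (6,56,-59)
river: ρ → (-59,62,3)
river: ρ → (3,64,-38)
river: ρ → (-38,12,29)
river: ρ → (29,46,-21)
ρ-cycle length = 26 (tail of 1 descent step not counted)

26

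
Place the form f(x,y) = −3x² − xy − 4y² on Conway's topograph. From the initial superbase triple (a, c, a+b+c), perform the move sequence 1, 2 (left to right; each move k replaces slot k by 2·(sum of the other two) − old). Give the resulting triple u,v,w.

start (-3,-4,-8) = (f(1,0),f(0,1),f(1,1))
replace slot 1: 2·((-4)+(-8)) − (-3) = -21 → (-21,-4,-8)
replace slot 2: 2·((-21)+(-8)) − (-4) = -54 → (-21,-54,-8)

-21,-54,-8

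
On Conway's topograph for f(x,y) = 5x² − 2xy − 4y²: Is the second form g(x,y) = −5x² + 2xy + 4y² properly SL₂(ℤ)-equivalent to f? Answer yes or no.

D₁ = 84, D₂ = 84
river cycle of f (length 6): (-4, 2, 5), (5, 8, -1), (-1, 8, 5), (5, 2, -4), (-4, 6, 3), (3, 6, -4)
river cycle of g (length 6): (4, 6, -3), (-3, 6, 4), (4, 2, -5), (-5, 8, 1), (1, 8, -5), (-5, 2, 4)
cycles differ ⇒ inequivalent

no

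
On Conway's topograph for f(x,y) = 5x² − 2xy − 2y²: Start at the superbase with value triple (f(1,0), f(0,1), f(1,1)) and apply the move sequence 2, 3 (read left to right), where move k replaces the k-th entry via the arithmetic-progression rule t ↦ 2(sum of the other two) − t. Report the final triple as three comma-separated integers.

start (5,-2,1) = (f(1,0),f(0,1),f(1,1))
replace slot 2: 2·(5+1) − (-2) = 14 → (5,14,1)
replace slot 3: 2·(5+14) − 1 = 37 → (5,14,37)

5,14,37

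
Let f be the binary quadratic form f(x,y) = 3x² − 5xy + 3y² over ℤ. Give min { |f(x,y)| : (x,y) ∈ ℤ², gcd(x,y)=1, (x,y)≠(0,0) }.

translate: b→1 (≡-5 mod 6), so (3,-5,3)→(3,1,1)
flip: (3,1,1)→(1,-1,3)
translate: b→1 (≡-1 mod 2), so (1,-1,3)→(1,1,3)
reduced (well bottom): (1,1,3) with a≤c, −a<b≤a
well minimum = a = 1

1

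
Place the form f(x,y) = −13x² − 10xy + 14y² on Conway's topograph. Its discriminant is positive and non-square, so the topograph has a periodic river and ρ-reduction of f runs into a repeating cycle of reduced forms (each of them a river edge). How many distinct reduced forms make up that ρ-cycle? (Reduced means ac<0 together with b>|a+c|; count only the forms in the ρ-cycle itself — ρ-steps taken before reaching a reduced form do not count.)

D = 828, ⌊√D⌋ = 28
descent: ρ → (14,10,-13)  [lands on river]
river: ρ → (-13,16,11)
river: ρ → (11,28,-1)
river: ρ → (-1,28,11)
river: ρ → (11,16,-13)
river: ρ → (-13,10,14)
river: ρ → (14,18,-9)
river: ρ → (-9,18,14)
ρ-cycle length = 8 (tail of 1 descent step not counted)

8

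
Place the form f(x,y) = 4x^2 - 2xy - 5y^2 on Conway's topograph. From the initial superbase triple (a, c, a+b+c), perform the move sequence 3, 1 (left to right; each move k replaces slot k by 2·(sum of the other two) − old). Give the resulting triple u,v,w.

start (4,-5,-3) = (f(1,0),f(0,1),f(1,1))
replace slot 3: 2·(4+(-5)) − (-3) = 1 → (4,-5,1)
replace slot 1: 2·((-5)+1) − 4 = -12 → (-12,-5,1)

-12,-5,1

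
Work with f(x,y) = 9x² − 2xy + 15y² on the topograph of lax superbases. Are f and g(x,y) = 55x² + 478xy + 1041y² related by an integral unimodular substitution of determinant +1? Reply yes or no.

D₁ = -536, D₂ = -536
f: reduced (well bottom): (9,-2,15) with a≤c, −a<b≤a
g: translate: b→38 (≡478 mod 110), so (55,478,1041)→(55,38,9)
g: flip: (55,38,9)→(9,-38,55)
g: translate: b→-2 (≡-38 mod 18), so (9,-38,55)→(9,-2,15)
g: reduced (well bottom): (9,-2,15) with a≤c, −a<b≤a
reduced forms (9, -2, 15) vs (9, -2, 15) ⇒ equivalent

yes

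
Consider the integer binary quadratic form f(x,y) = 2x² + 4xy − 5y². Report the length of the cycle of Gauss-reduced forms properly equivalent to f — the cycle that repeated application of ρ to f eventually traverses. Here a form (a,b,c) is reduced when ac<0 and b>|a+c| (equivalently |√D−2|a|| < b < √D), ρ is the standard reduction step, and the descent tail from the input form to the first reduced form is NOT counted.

D = 56, ⌊√D⌋ = 7
river: ρ → (-5,6,1)
river: ρ → (1,6,-5)
river: ρ → (-5,4,2)
river: ρ → (2,4,-5)
ρ-cycle length = 4 (tail of 0 descent steps not counted)

4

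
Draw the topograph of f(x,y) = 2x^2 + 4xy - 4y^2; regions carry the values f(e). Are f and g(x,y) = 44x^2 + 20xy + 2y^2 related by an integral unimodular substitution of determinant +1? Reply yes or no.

D₁ = 48, D₂ = 48
river cycle of f (length 2): (-4, 4, 2), (2, 4, -4)
river cycle of g (length 2): (2, 4, -4), (-4, 4, 2)
cycles coincide ⇒ equivalent

yes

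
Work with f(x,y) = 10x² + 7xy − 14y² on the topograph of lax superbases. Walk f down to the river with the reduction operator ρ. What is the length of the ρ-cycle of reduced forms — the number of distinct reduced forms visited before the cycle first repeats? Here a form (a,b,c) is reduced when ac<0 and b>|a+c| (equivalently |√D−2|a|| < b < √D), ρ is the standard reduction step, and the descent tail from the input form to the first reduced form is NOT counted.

D = 609, ⌊√D⌋ = 24
river: ρ → (-14,21,3)
river: ρ → (3,21,-14)
river: ρ → (-14,7,10)
river: ρ → (10,13,-11)
river: ρ → (-11,9,12)
river: ρ → (12,15,-8)
river: ρ → (-8,17,10)
river: ρ → (10,23,-2)
river: ρ → (-2,21,21)
river: ρ → (21,21,-2)
river: ρ → (-2,23,10)
river: ρ → (10,17,-8)
river: ρ → (-8,15,12)
river: ρ → (12,9,-11)
river: ρ → (-11,13,10)
river: ρ → (10,7,-14)
ρ-cycle length = 16 (tail of 0 descent steps not counted)

16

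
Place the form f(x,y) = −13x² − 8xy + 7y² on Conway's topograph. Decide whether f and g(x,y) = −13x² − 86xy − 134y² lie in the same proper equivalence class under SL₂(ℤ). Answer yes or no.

D₁ = 428, D₂ = 428
river cycle of f (length 6): (7, 8, -13), (-13, 18, 2), (2, 18, -13), (-13, 8, 7), (7, 20, -1), (-1, 20, 7)
river cycle of g (length 6): (-13, 18, 2), (2, 18, -13), (-13, 8, 7), (7, 20, -1), (-1, 20, 7), (7, 8, -13)
cycles coincide ⇒ equivalent

yes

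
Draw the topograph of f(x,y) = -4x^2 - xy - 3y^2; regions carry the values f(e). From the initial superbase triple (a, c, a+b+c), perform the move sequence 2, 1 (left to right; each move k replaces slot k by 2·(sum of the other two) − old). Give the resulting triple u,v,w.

start (-4,-3,-8) = (f(1,0),f(0,1),f(1,1))
replace slot 2: 2·((-4)+(-8)) − (-3) = -21 → (-4,-21,-8)
replace slot 1: 2·((-21)+(-8)) − (-4) = -54 → (-54,-21,-8)

-54,-21,-8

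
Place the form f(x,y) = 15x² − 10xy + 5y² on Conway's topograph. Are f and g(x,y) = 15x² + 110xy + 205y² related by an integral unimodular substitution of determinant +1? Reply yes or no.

D₁ = -200, D₂ = -200
f: flip: (15,-10,5)→(5,10,15)
f: translate: b→0 (≡10 mod 10), so (5,10,15)→(5,0,10)
f: reduced (well bottom): (5,0,10) with a≤c, −a<b≤a
g: translate: b→-10 (≡110 mod 30), so (15,110,205)→(15,-10,5)
g: flip: (15,-10,5)→(5,10,15)
g: translate: b→0 (≡10 mod 10), so (5,10,15)→(5,0,10)
g: reduced (well bottom): (5,0,10) with a≤c, −a<b≤a
reduced forms (5, 0, 10) vs (5, 0, 10) ⇒ equivalent

yes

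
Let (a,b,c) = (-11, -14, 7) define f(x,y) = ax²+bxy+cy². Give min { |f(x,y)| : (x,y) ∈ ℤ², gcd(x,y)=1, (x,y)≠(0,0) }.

descent: ρ → (7,14,-11)  [lands on river]
river: ρ → (-11,8,10)
river: ρ → (10,12,-9)
river: ρ → (-9,6,13)
river: ρ → (13,20,-2)
river: ρ → (-2,20,13)
river: ρ → (13,6,-9)
river: ρ → (-9,12,10)
river: ρ → (10,8,-11)
river: ρ → (-11,14,7)
closes: descent 1, river 10
min |a| on river = 2

2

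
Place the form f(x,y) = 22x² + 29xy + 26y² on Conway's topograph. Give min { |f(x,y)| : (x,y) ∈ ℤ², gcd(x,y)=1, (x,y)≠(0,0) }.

translate: b→-15 (≡29 mod 44), so (22,29,26)→(22,-15,19)
flip: (22,-15,19)→(19,15,22)
reduced (well bottom): (19,15,22) with a≤c, −a<b≤a
well minimum = a = 19

19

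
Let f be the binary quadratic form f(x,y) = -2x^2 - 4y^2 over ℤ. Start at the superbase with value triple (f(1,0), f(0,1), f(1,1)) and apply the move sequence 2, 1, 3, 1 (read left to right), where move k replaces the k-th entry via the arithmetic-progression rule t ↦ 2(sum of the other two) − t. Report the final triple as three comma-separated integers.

start (-2,-4,-6) = (f(1,0),f(0,1),f(1,1))
replace slot 2: 2·((-2)+(-6)) − (-4) = -12 → (-2,-12,-6)
replace slot 1: 2·((-12)+(-6)) − (-2) = -34 → (-34,-12,-6)
replace slot 3: 2·((-34)+(-12)) − (-6) = -86 → (-34,-12,-86)
replace slot 1: 2·((-12)+(-86)) − (-34) = -162 → (-162,-12,-86)

-162,-12,-86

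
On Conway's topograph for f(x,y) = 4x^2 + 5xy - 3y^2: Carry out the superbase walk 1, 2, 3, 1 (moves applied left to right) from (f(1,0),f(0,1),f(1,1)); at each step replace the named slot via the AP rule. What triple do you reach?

start (4,-3,6) = (f(1,0),f(0,1),f(1,1))
replace slot 1: 2·((-3)+6) − 4 = 2 → (2,-3,6)
replace slot 2: 2·(2+6) − (-3) = 19 → (2,19,6)
replace slot 3: 2·(2+19) − 6 = 36 → (2,19,36)
replace slot 1: 2·(19+36) − 2 = 108 → (108,19,36)

108,19,36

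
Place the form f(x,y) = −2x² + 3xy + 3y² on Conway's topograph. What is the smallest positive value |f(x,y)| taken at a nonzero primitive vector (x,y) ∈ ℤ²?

river: ρ → (3,3,-2)
river: ρ → (-2,5,1)
river: ρ → (1,5,-2)
river: ρ → (-2,3,3)
closes: descent 0, river 4
min |a| on river = 1

1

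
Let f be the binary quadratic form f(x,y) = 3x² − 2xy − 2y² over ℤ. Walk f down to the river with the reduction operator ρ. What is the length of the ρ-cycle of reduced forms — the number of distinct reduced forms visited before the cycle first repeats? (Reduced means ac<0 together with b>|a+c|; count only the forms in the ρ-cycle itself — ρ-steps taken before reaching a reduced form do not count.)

D = 28, ⌊√D⌋ = 5
descent: ρ → (-2,2,3)  [lands on river]
river: ρ → (3,4,-1)
river: ρ → (-1,4,3)
river: ρ → (3,2,-2)
ρ-cycle length = 4 (tail of 1 descent step not counted)

4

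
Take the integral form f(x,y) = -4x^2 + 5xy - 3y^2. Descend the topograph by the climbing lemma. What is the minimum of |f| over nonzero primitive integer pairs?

translate: b→3 (≡-5 mod 8), so (4,-5,3)→(4,3,2)
flip: (4,3,2)→(2,-3,4)
translate: b→1 (≡-3 mod 4), so (2,-3,4)→(2,1,3)
reduced (well bottom): (2,1,3) with a≤c, −a<b≤a
well minimum |f| = |-2| = 2 (negative-definite)

2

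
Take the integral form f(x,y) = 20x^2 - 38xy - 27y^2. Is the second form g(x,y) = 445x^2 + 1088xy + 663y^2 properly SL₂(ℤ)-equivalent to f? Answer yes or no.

D₁ = 3604, D₂ = 3604
river cycle of f (length 10): (-27, 38, 20), (20, 42, -23), (-23, 50, 12), (12, 46, -31), (-31, 16, 27), (27, 38, -20), (-20, 42, 23), (23, 50, -12), (-12, 46, 31), (31, 16, -27)
river cycle of g (length 10): (20, 42, -23), (-23, 50, 12), (12, 46, -31), (-31, 16, 27), (27, 38, -20), (-20, 42, 23), (23, 50, -12), (-12, 46, 31), (31, 16, -27), (-27, 38, 20)
cycles coincide ⇒ equivalent

yes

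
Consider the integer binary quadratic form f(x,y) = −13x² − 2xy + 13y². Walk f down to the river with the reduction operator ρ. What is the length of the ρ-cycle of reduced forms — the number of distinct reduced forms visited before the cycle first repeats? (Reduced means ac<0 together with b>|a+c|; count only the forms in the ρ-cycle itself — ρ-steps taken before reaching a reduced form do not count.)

D = 680, ⌊√D⌋ = 26
descent: ρ → (13,2,-13)  [lands on river]
river: ρ → (-13,24,2)
river: ρ → (2,24,-13)
river: ρ → (-13,2,13)
river: ρ → (13,24,-2)
river: ρ → (-2,24,13)
ρ-cycle length = 6 (tail of 1 descent step not counted)

6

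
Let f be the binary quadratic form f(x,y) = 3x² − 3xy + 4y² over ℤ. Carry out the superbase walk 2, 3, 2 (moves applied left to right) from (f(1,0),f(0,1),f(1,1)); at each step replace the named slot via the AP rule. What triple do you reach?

start (3,4,4) = (f(1,0),f(0,1),f(1,1))
replace slot 2: 2·(3+4) − 4 = 10 → (3,10,4)
replace slot 3: 2·(3+10) − 4 = 22 → (3,10,22)
replace slot 2: 2·(3+22) − 10 = 40 → (3,40,22)

3,40,22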